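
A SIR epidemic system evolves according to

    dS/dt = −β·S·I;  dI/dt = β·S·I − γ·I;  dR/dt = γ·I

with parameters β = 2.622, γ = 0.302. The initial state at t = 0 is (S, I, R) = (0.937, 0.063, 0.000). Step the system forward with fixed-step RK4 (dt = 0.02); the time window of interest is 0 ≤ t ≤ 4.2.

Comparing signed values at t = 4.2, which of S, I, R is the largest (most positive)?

t=0.000: state=(0.937, 0.063, 0.000)
step 1 (dt=0.02): k1=(-0.155, 0.136, 0.019), k2=(-0.158, 0.138, 0.019), k3=(-0.158, 0.138, 0.019), k4=(-0.161, 0.141, 0.020); state += dt/6·(k1+2k2+2k3+k4)
t=0.020: state=(0.934, 0.066, 0.000)
t=0.040: state=(0.931, 0.069, 0.001)
t=0.060: state=(0.927, 0.072, 0.001)
continuing one RK4 step at a time; state shown every 10 steps (Δt=0.2):
t=0.200: state=(0.899, 0.096, 0.005)
t=0.400: state=(0.845, 0.143, 0.012)
t=0.600: state=(0.772, 0.206, 0.022)
t=0.800: state=(0.679, 0.284, 0.037)
t=1.000: state=(0.572, 0.371, 0.057)
t=1.200: state=(0.460, 0.458, 0.082)
t=1.400: state=(0.355, 0.533, 0.112)
t=1.600: state=(0.264, 0.590, 0.146)
t=1.800: state=(0.192, 0.626, 0.183)
t=2.000: state=(0.137, 0.641, 0.221)
t=2.200: state=(0.098, 0.642, 0.260)
t=2.400: state=(0.070, 0.631, 0.298)
t=2.600: state=(0.051, 0.613, 0.336)
t=2.800: state=(0.037, 0.591, 0.372)
t=3.000: state=(0.027, 0.565, 0.407)
t=3.200: state=(0.020, 0.539, 0.441)
t=3.400: state=(0.016, 0.512, 0.472)
t=3.600: state=(0.012, 0.486, 0.503)
t=3.800: state=(0.009, 0.460, 0.531)
t=4.000: state=(0.007, 0.435, 0.558)
t=4.200: state=(0.006, 0.411, 0.584)
compare at T: S=0.006, I=0.411, R=0.584

largest component: R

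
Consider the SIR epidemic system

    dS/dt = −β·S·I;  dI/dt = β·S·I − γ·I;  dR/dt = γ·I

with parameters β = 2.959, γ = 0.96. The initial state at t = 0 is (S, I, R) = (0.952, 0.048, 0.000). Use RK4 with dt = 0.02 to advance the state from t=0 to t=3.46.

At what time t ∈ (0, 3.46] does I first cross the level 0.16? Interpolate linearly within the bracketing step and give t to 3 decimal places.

t = 0.737

t=0.000: state=(0.952, 0.048, 0.000)
step 1 (dt=0.02): k1=(-0.135, 0.089, 0.046), k2=(-0.138, 0.091, 0.047), k3=(-0.138, 0.091, 0.047), k4=(-0.140, 0.092, 0.048); state += dt/6·(k1+2k2+2k3+k4)
t=0.020: state=(0.949, 0.050, 0.001)
t=0.040: state=(0.946, 0.052, 0.002)
t=0.060: state=(0.943, 0.054, 0.003)
continuing one RK4 step at a time; state shown every 10 steps (Δt=0.2):
t=0.200: state=(0.920, 0.069, 0.011)
t=0.400: state=(0.876, 0.097, 0.027)
t=0.600: state=(0.819, 0.132, 0.049)
t=0.720: state=(0.778, 0.156, 0.065)
next step: t=0.740: state=(0.771, 0.161, 0.068) — I has crossed 0.16
linear interpolation between t=0.720 (0.15641) and t=0.740 (0.16064) → t≈0.737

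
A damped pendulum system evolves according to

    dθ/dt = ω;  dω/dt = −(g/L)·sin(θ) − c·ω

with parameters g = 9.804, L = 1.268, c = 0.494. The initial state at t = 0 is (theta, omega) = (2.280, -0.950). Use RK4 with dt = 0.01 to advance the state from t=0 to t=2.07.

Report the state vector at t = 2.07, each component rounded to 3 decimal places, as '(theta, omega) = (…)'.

t=0.000: state=(2.280, -0.950)
step 1 (dt=0.01): k1=(-0.950, -5.398), k2=(-0.977, -5.409), k3=(-0.977, -5.409), k4=(-1.004, -5.420); state += dt/6·(k1+2k2+2k3+k4)
t=0.010: state=(2.270, -1.004)
t=0.020: state=(2.260, -1.058)
t=0.030: state=(2.249, -1.113)
continuing one RK4 step at a time; state shown every 10 steps (Δt=0.1):
t=0.100: state=(2.158, -1.503)
t=0.200: state=(1.978, -2.092)
t=0.300: state=(1.738, -2.712)
t=0.400: state=(1.436, -3.332)
t=0.500: state=(1.074, -3.886)
t=0.600: state=(0.664, -4.271)
t=0.700: state=(0.229, -4.388)
t=0.800: state=(-0.203, -4.184)
t=0.900: state=(-0.598, -3.686)
t=1.000: state=(-0.933, -2.984)
t=1.100: state=(-1.192, -2.180)
t=1.200: state=(-1.368, -1.352)
t=1.300: state=(-1.463, -0.541)
t=1.400: state=(-1.477, 0.236)
t=1.500: state=(-1.417, 0.974)
t=1.600: state=(-1.284, 1.664)
t=1.700: state=(-1.086, 2.282)
t=1.800: state=(-0.831, 2.790)
t=1.900: state=(-0.534, 3.130)
t=2.000: state=(-0.213, 3.253)
t=2.070: state=(0.014, 3.195)

(theta, omega) = (0.014, 3.195)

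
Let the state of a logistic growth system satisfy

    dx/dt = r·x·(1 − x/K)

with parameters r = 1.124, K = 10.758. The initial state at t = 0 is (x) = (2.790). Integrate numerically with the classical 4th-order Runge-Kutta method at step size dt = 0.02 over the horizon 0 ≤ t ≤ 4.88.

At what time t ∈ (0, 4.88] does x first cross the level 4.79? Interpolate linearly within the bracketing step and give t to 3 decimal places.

t=0.000: state=(2.790)
step 1 (dt=0.02): k1=(2.323), k2=(2.335), k3=(2.335), k4=(2.348); state += dt/6·(k1+2k2+2k3+k4)
t=0.020: state=(2.837)
t=0.040: state=(2.884)
t=0.060: state=(2.932)
continuing one RK4 step at a time; state shown every 10 steps (Δt=0.2):
t=0.200: state=(3.279)
t=0.400: state=(3.813)
t=0.600: state=(4.382)
t=0.720: state=(4.736)
next step: t=0.740: state=(4.796) — x has crossed 4.79
linear interpolation between t=0.720 (4.73630) and t=0.740 (4.79598) → t≈0.738

t = 0.738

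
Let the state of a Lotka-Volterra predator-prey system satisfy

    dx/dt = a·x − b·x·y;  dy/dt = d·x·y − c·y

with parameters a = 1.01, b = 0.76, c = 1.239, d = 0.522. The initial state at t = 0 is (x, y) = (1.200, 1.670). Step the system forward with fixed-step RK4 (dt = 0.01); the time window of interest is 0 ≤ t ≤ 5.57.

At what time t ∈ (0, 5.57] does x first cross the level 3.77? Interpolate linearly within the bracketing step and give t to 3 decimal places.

t = 3.168

t=0.000: state=(1.200, 1.670)
step 1 (dt=0.01): k1=(-0.311, -1.023), k2=(-0.306, -1.021), k3=(-0.306, -1.021), k4=(-0.301, -1.019); state += dt/6·(k1+2k2+2k3+k4)
t=0.010: state=(1.197, 1.660)
t=0.020: state=(1.194, 1.650)
t=0.030: state=(1.191, 1.639)
continuing one RK4 step at a time; state shown every 20 steps (Δt=0.2):
t=0.200: state=(1.157, 1.474)
t=0.400: state=(1.147, 1.297)
t=0.600: state=(1.167, 1.142)
t=0.800: state=(1.213, 1.009)
t=1.000: state=(1.285, 0.897)
t=1.200: state=(1.382, 0.804)
t=1.400: state=(1.505, 0.730)
t=1.600: state=(1.657, 0.672)
t=1.800: state=(1.837, 0.629)
t=2.000: state=(2.048, 0.601)
t=2.200: state=(2.290, 0.588)
t=2.400: state=(2.563, 0.591)
t=2.600: state=(2.863, 0.613)
t=2.800: state=(3.183, 0.655)
t=3.000: state=(3.509, 0.726)
t=3.160: state=(3.758, 0.806)
next step: t=3.170: state=(3.773, 0.812) — x has crossed 3.77
linear interpolation between t=3.160 (3.75822) and t=3.170 (3.77310) → t≈3.168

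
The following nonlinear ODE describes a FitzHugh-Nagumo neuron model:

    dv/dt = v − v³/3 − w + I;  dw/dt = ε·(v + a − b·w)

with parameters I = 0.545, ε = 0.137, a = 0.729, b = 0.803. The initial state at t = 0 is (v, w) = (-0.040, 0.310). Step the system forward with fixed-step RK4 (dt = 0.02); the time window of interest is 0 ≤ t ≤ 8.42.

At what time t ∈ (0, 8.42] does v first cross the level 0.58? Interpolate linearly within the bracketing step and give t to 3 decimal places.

t=0.000: state=(-0.040, 0.310)
step 1 (dt=0.02): k1=(0.195, 0.060), k2=(0.196, 0.060), k3=(0.196, 0.060), k4=(0.198, 0.061); state += dt/6·(k1+2k2+2k3+k4)
t=0.020: state=(-0.036, 0.311)
t=0.040: state=(-0.032, 0.312)
t=0.060: state=(-0.028, 0.314)
continuing one RK4 step at a time; state shown every 25 steps (Δt=0.5):
t=0.500: state=(0.077, 0.343)
t=1.000: state=(0.245, 0.384)
t=1.500: state=(0.484, 0.436)
t=1.660: state=(0.577, 0.455)
next step: t=1.680: state=(0.589, 0.458) — v has crossed 0.58
linear interpolation between t=1.660 (0.57701) and t=1.680 (0.58911) → t≈1.665

t = 1.665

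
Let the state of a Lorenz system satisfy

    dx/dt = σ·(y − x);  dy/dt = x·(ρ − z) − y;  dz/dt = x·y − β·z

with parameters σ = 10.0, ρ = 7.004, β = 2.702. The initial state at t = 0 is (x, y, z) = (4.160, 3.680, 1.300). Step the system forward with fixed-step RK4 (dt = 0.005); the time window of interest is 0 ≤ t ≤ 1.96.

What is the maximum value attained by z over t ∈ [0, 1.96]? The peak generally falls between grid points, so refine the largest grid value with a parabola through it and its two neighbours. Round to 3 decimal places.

max z = 8.775

t=0.000: state=(4.160, 3.680, 1.300)
step 1 (dt=0.005): k1=(-4.800, 20.049, 11.796), k2=(-4.179, 19.808, 11.880), k3=(-4.200, 19.816, 11.883), k4=(-3.599, 19.584, 11.968); state += dt/6·(k1+2k2+2k3+k4)
t=0.005: state=(4.139, 3.779, 1.359)
t=0.010: state=(4.124, 3.876, 1.420)
t=0.015: state=(4.114, 3.971, 1.481)
continuing one RK4 step at a time; state shown every 20 steps (Δt=0.1):
t=0.100: state=(4.500, 5.349, 2.702)
t=0.200: state=(5.468, 6.410, 4.684)
t=0.300: state=(6.138, 6.437, 6.934)
t=0.400: state=(5.969, 5.350, 8.482)
t=0.500: state=(5.051, 3.945, 8.713)
t=0.600: state=(3.963, 2.969, 7.985)
t=0.700: state=(3.149, 2.529, 6.927)
t=0.800: state=(2.714, 2.452, 5.912)
t=0.900: state=(2.594, 2.600, 5.091)
t=1.000: state=(2.705, 2.911, 4.521)
t=1.100: state=(2.991, 3.351, 4.231)
t=1.200: state=(3.411, 3.881, 4.248)
t=1.300: state=(3.909, 4.420, 4.583)
t=1.400: state=(4.397, 4.840, 5.200)
t=1.500: state=(4.751, 4.997, 5.964)
t=1.600: state=(4.862, 4.833, 6.642)
t=1.700: state=(4.705, 4.437, 7.021)
t=1.800: state=(4.370, 3.993, 7.031)
t=1.900: state=(3.998, 3.650, 6.757)
t=1.960: state=(3.806, 3.520, 6.518)
largest grid value and its neighbours: z(0.460)=8.77223, z(0.465)=8.77487, z(0.470)=8.77448
parabola through these three points peaks at t≈0.467 with z≈8.77508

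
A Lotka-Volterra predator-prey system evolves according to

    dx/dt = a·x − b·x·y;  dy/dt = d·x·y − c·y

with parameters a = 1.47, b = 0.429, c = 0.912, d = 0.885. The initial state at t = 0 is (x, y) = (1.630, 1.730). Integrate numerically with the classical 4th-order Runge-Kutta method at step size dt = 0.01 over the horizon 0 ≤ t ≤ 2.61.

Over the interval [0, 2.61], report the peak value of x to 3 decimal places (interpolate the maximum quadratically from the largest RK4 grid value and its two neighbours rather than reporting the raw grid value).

t=0.000: state=(1.630, 1.730)
step 1 (dt=0.01): k1=(1.186, 0.918), k2=(1.187, 0.929), k3=(1.187, 0.929), k4=(1.188, 0.941); state += dt/6·(k1+2k2+2k3+k4)
t=0.010: state=(1.642, 1.739)
t=0.020: state=(1.654, 1.749)
t=0.030: state=(1.666, 1.759)
continuing one RK4 step at a time; state shown every 10 steps (Δt=0.1):
t=0.100: state=(1.749, 1.834)
t=0.200: state=(1.868, 1.965)
t=0.300: state=(1.982, 2.127)
t=0.400: state=(2.087, 2.325)
t=0.500: state=(2.178, 2.563)
t=0.600: state=(2.246, 2.846)
t=0.700: state=(2.287, 3.176)
t=0.800: state=(2.294, 3.551)
t=0.900: state=(2.262, 3.967)
t=1.000: state=(2.189, 4.411)
t=1.100: state=(2.078, 4.864)
t=1.200: state=(1.935, 5.304)
t=1.300: state=(1.770, 5.705)
t=1.400: state=(1.593, 6.044)
t=1.500: state=(1.416, 6.302)
t=1.600: state=(1.246, 6.472)
t=1.700: state=(1.091, 6.551)
t=1.800: state=(0.954, 6.545)
t=1.900: state=(0.836, 6.467)
t=2.000: state=(0.736, 6.327)
t=2.100: state=(0.652, 6.141)
t=2.200: state=(0.583, 5.920)
t=2.300: state=(0.527, 5.676)
t=2.400: state=(0.481, 5.417)
t=2.500: state=(0.444, 5.151)
t=2.600: state=(0.415, 4.884)
t=2.610: state=(0.412, 4.857)
largest grid value and its neighbours: x(0.760)=2.29558, x(0.770)=2.29570, x(0.780)=2.29543
parabola through these three points peaks at t≈0.768 with x≈2.29571

max x = 2.296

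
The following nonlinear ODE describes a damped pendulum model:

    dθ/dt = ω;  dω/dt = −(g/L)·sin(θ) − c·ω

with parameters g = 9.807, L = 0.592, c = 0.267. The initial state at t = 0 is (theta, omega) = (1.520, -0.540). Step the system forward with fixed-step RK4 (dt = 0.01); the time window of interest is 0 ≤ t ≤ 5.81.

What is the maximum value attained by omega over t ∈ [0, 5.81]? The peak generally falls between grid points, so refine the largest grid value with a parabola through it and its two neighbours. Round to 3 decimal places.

max omega = 4.785

t=0.000: state=(1.520, -0.540)
step 1 (dt=0.01): k1=(-0.540, -16.400), k2=(-0.622, -16.376), k3=(-0.622, -16.376), k4=(-0.704, -16.351); state += dt/6·(k1+2k2+2k3+k4)
t=0.010: state=(1.514, -0.704)
t=0.020: state=(1.506, -0.867)
t=0.030: state=(1.496, -1.030)
continuing one RK4 step at a time; state shown every 20 steps (Δt=0.2):
t=0.200: state=(1.094, -3.640)
t=0.400: state=(0.154, -5.328)
t=0.600: state=(-0.822, -3.954)
t=0.800: state=(-1.314, -0.870)
t=1.000: state=(-1.169, 2.274)
t=1.200: state=(-0.460, 4.528)
t=1.400: state=(0.468, 4.253)
t=1.600: state=(1.085, 1.705)
t=1.800: state=(1.120, -1.333)
t=2.000: state=(0.591, -3.749)
t=2.200: state=(-0.240, -4.110)
t=2.400: state=(-0.889, -2.103)
t=2.600: state=(-1.028, 0.730)
t=2.800: state=(-0.625, 3.131)
t=3.000: state=(0.107, 3.800)
t=3.200: state=(0.739, 2.214)
t=3.400: state=(0.927, -0.378)
t=3.600: state=(0.607, -2.672)
t=3.800: state=(-0.040, -3.452)
t=4.000: state=(-0.630, -2.153)
t=4.200: state=(-0.831, 0.203)
t=4.400: state=(-0.563, 2.342)
t=4.600: state=(0.014, 3.115)
t=4.800: state=(0.553, 1.998)
t=5.000: state=(0.744, -0.145)
t=5.200: state=(0.507, -2.104)
t=5.400: state=(-0.012, -2.805)
t=5.600: state=(-0.497, -1.794)
t=5.800: state=(-0.667, 0.160)
t=5.810: state=(-0.665, 0.262)
largest grid value and its neighbours: omega(1.270)=4.77949, omega(1.280)=4.78468, omega(1.290)=4.78197
parabola through these three points peaks at t≈1.282 with omega≈4.78478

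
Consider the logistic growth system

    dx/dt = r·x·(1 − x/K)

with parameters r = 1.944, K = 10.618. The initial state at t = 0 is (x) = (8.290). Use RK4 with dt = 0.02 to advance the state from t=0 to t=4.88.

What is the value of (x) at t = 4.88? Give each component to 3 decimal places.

t=0.000: state=(8.290)
step 1 (dt=0.02): k1=(3.533), k2=(3.495), k3=(3.495), k4=(3.456); state += dt/6·(k1+2k2+2k3+k4)
t=0.020: state=(8.360)
t=0.040: state=(8.428)
t=0.060: state=(8.495)
continuing one RK4 step at a time; state shown every 10 steps (Δt=0.2):
t=0.200: state=(8.920)
t=0.400: state=(9.404)
t=0.600: state=(9.764)
t=0.800: state=(10.024)
t=1.000: state=(10.208)
t=1.200: state=(10.336)
t=1.400: state=(10.425)
t=1.600: state=(10.487)
t=1.800: state=(10.529)
t=2.000: state=(10.557)
t=2.200: state=(10.577)
t=2.400: state=(10.590)
t=2.600: state=(10.599)
t=2.800: state=(10.605)
t=3.000: state=(10.609)
t=3.200: state=(10.612)
t=3.400: state=(10.614)
t=3.600: state=(10.615)
t=3.800: state=(10.616)
t=4.000: state=(10.617)
t=4.200: state=(10.617)
t=4.400: state=(10.617)
t=4.600: state=(10.618)
t=4.800: state=(10.618)
t=4.880: state=(10.618)

(x) = (10.618)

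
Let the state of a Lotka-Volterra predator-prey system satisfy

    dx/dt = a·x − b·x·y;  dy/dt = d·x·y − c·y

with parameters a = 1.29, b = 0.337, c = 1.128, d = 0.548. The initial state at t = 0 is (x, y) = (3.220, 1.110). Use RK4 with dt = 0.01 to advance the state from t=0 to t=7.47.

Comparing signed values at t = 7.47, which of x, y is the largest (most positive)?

largest component: y

t=0.000: state=(3.220, 1.110)
step 1 (dt=0.01): k1=(2.949, 0.707), k2=(2.959, 0.718), k3=(2.959, 0.718), k4=(2.969, 0.729); state += dt/6·(k1+2k2+2k3+k4)
t=0.010: state=(3.250, 1.117)
t=0.020: state=(3.279, 1.125)
t=0.030: state=(3.309, 1.132)
continuing one RK4 step at a time; state shown every 25 steps (Δt=0.25):
t=0.250: state=(4.009, 1.372)
t=0.500: state=(4.835, 1.898)
t=0.750: state=(5.475, 2.913)
t=1.000: state=(5.517, 4.710)
t=1.250: state=(4.624, 7.190)
t=1.500: state=(3.166, 9.262)
t=1.750: state=(1.932, 9.852)
t=2.000: state=(1.190, 9.157)
t=2.250: state=(0.800, 7.892)
t=2.500: state=(0.601, 6.542)
t=2.750: state=(0.504, 5.318)
t=3.000: state=(0.465, 4.285)
t=3.250: state=(0.464, 3.443)
t=3.500: state=(0.494, 2.772)
t=3.750: state=(0.553, 2.246)
t=4.000: state=(0.643, 1.838)
t=4.250: state=(0.771, 1.526)
t=4.500: state=(0.945, 1.294)
t=4.750: state=(1.179, 1.128)
t=5.000: state=(1.487, 1.021)
t=5.250: state=(1.889, 0.969)
t=5.500: state=(2.404, 0.979)
t=5.750: state=(3.046, 1.071)
t=6.000: state=(3.811, 1.291)
t=6.250: state=(4.642, 1.737)
t=6.500: state=(5.357, 2.607)
t=6.750: state=(5.587, 4.197)
t=7.000: state=(4.919, 6.574)
t=7.250: state=(3.522, 8.878)
t=7.470: state=(2.321, 9.822)
compare at T: x=2.321, y=9.822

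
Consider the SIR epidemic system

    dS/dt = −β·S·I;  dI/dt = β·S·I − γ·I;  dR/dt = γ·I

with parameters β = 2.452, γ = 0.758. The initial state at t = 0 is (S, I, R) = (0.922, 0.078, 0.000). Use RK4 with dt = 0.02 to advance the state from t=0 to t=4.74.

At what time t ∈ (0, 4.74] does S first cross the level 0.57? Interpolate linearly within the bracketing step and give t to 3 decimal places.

t = 1.139

t=0.000: state=(0.922, 0.078, 0.000)
step 1 (dt=0.02): k1=(-0.176, 0.117, 0.059), k2=(-0.179, 0.119, 0.060), k3=(-0.179, 0.119, 0.060), k4=(-0.181, 0.120, 0.061); state += dt/6·(k1+2k2+2k3+k4)
t=0.020: state=(0.918, 0.080, 0.001)
t=0.040: state=(0.915, 0.083, 0.002)
t=0.060: state=(0.911, 0.085, 0.004)
continuing one RK4 step at a time; state shown every 10 steps (Δt=0.2):
t=0.200: state=(0.882, 0.104, 0.014)
t=0.400: state=(0.831, 0.137, 0.032)
t=0.600: state=(0.771, 0.174, 0.055)
t=0.800: state=(0.701, 0.214, 0.085)
t=1.000: state=(0.625, 0.255, 0.120)
t=1.120: state=(0.577, 0.278, 0.145)
next step: t=1.140: state=(0.570, 0.282, 0.149) — S has crossed 0.57
linear interpolation between t=1.120 (0.57738) and t=1.140 (0.56951) → t≈1.139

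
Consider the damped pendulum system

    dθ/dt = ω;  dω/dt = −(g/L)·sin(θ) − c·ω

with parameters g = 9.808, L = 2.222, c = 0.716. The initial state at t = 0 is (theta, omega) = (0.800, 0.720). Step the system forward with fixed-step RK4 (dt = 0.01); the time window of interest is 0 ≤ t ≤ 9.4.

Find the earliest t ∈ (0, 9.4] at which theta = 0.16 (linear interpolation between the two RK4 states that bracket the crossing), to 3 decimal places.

t = 0.969

t=0.000: state=(0.800, 0.720)
step 1 (dt=0.01): k1=(0.720, -3.682), k2=(0.702, -3.680), k3=(0.702, -3.680), k4=(0.683, -3.677); state += dt/6·(k1+2k2+2k3+k4)
t=0.010: state=(0.807, 0.683)
t=0.020: state=(0.814, 0.646)
t=0.030: state=(0.820, 0.610)
continuing one RK4 step at a time; state shown every 50 steps (Δt=0.5):
t=0.500: state=(0.735, -0.867)
t=0.960: state=(0.172, -1.378)
next step: t=0.970: state=(0.159, -1.375) — theta has crossed 0.16
linear interpolation between t=0.960 (0.17250) and t=0.970 (0.15873) → t≈0.969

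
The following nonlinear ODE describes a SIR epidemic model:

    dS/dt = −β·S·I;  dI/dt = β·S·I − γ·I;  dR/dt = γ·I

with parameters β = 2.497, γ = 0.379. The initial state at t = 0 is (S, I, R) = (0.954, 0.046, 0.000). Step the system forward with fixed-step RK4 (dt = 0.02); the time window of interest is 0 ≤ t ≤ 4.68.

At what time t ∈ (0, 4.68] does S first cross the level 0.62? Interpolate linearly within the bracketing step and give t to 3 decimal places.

t = 1.142

t=0.000: state=(0.954, 0.046, 0.000)
step 1 (dt=0.02): k1=(-0.110, 0.092, 0.017), k2=(-0.112, 0.094, 0.018), k3=(-0.112, 0.094, 0.018), k4=(-0.114, 0.096, 0.018); state += dt/6·(k1+2k2+2k3+k4)
t=0.020: state=(0.952, 0.048, 0.000)
t=0.040: state=(0.949, 0.050, 0.001)
t=0.060: state=(0.947, 0.052, 0.001)
continuing one RK4 step at a time; state shown every 10 steps (Δt=0.2):
t=0.200: state=(0.927, 0.068, 0.004)
t=0.400: state=(0.890, 0.100, 0.011)
t=0.600: state=(0.838, 0.142, 0.020)
t=0.800: state=(0.770, 0.197, 0.032)
t=1.000: state=(0.687, 0.263, 0.050)
t=1.140: state=(0.621, 0.314, 0.065)
next step: t=1.160: state=(0.611, 0.321, 0.068) — S has crossed 0.62
linear interpolation between t=1.140 (0.62107) and t=1.160 (0.61130) → t≈1.142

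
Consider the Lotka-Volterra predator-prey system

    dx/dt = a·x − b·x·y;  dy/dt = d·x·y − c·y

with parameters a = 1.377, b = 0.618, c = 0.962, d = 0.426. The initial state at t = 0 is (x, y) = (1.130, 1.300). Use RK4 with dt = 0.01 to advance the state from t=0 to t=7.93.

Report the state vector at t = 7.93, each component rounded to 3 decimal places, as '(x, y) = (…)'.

t=0.000: state=(1.130, 1.300)
step 1 (dt=0.01): k1=(0.648, -0.625), k2=(0.652, -0.622), k3=(0.652, -0.622), k4=(0.656, -0.618); state += dt/6·(k1+2k2+2k3+k4)
t=0.010: state=(1.137, 1.294)
t=0.020: state=(1.143, 1.288)
t=0.030: state=(1.150, 1.282)
continuing one RK4 step at a time; state shown every 50 steps (Δt=0.5):
t=0.500: state=(1.567, 1.066)
t=1.000: state=(2.280, 0.988)
t=1.500: state=(3.308, 1.101)
t=2.000: state=(4.420, 1.557)
t=2.500: state=(4.702, 2.611)
t=3.000: state=(3.385, 3.903)
t=3.500: state=(1.870, 4.172)
t=4.000: state=(1.123, 3.505)
t=4.500: state=(0.863, 2.662)
t=5.000: state=(0.845, 1.967)
t=5.500: state=(0.993, 1.475)
t=6.000: state=(1.321, 1.162)
t=6.500: state=(1.889, 1.007)
t=7.000: state=(2.765, 1.015)
t=7.500: state=(3.898, 1.273)
t=7.930: state=(4.691, 1.864)

(x, y) = (4.691, 1.864)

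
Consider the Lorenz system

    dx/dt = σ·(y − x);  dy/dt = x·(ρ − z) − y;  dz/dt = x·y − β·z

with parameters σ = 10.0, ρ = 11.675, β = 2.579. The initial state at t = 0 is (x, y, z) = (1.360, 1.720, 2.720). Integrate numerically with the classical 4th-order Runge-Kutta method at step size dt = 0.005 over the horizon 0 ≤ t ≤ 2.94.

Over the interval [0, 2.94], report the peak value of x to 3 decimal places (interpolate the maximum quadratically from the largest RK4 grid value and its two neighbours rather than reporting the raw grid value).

t=0.000: state=(1.360, 1.720, 2.720)
step 1 (dt=0.005): k1=(3.600, 10.459, -4.676), k2=(3.771, 10.529, -4.594), k3=(3.769, 10.533, -4.594), k4=(3.938, 10.607, -4.511); state += dt/6·(k1+2k2+2k3+k4)
t=0.005: state=(1.379, 1.773, 2.697)
t=0.010: state=(1.399, 1.826, 2.675)
t=0.015: state=(1.422, 1.880, 2.654)
continuing one RK4 step at a time; state shown every 20 steps (Δt=0.1):
t=0.100: state=(2.027, 2.991, 2.450)
t=0.200: state=(3.323, 4.980, 2.834)
t=0.300: state=(5.372, 7.782, 4.671)
t=0.400: state=(7.858, 10.121, 9.046)
t=0.500: state=(9.074, 8.875, 14.544)
t=0.600: state=(7.420, 4.687, 16.281)
t=0.700: state=(4.597, 2.071, 14.258)
t=0.800: state=(2.702, 1.436, 11.530)
t=0.900: state=(1.933, 1.578, 9.197)
t=1.000: state=(1.862, 2.032, 7.399)
t=1.100: state=(2.231, 2.795, 6.147)
t=1.200: state=(3.000, 3.986, 5.529)
t=1.300: state=(4.222, 5.680, 5.819)
t=1.400: state=(5.853, 7.576, 7.495)
t=1.500: state=(7.381, 8.510, 10.652)
t=1.600: state=(7.736, 7.222, 13.677)
t=1.700: state=(6.504, 4.774, 14.358)
t=1.800: state=(4.758, 3.184, 13.001)
t=1.900: state=(3.549, 2.726, 11.078)
t=2.000: state=(3.078, 2.925, 9.358)
t=2.100: state=(3.185, 3.530, 8.106)
t=2.200: state=(3.738, 4.486, 7.480)
t=2.300: state=(4.655, 5.717, 7.676)
t=2.400: state=(5.776, 6.888, 8.874)
t=2.500: state=(6.693, 7.311, 10.857)
t=2.600: state=(6.849, 6.516, 12.611)
t=2.700: state=(6.117, 5.092, 13.076)
t=2.800: state=(5.043, 4.026, 12.306)
t=2.900: state=(4.224, 3.636, 11.033)
t=2.940: state=(4.029, 3.639, 10.520)
largest grid value and its neighbours: x(0.490)=9.07733, x(0.495)=9.07966, x(0.500)=9.07381
parabola through these three points peaks at t≈0.494 with x≈9.07985

max x = 9.080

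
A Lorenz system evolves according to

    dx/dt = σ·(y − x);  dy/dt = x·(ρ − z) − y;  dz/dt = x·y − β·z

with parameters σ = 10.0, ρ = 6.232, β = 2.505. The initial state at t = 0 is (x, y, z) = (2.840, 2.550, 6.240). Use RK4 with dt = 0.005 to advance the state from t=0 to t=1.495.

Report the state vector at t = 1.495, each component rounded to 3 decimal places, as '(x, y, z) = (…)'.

t=0.000: state=(2.840, 2.550, 6.240)
step 1 (dt=0.005): k1=(-2.900, -2.573, -8.389), k2=(-2.892, -2.507, -8.373), k3=(-2.890, -2.507, -8.373), k4=(-2.881, -2.442, -8.357); state += dt/6·(k1+2k2+2k3+k4)
t=0.005: state=(2.826, 2.537, 6.198)
t=0.010: state=(2.811, 2.526, 6.156)
t=0.015: state=(2.797, 2.514, 6.115)
continuing one RK4 step at a time; state shown every 10 steps (Δt=0.05):
t=0.050: state=(2.703, 2.452, 5.830)
t=0.100: state=(2.594, 2.410, 5.445)
t=0.150: state=(2.521, 2.413, 5.093)
t=0.200: state=(2.486, 2.454, 4.779)
t=0.250: state=(2.488, 2.527, 4.507)
t=0.300: state=(2.524, 2.629, 4.280)
t=0.350: state=(2.592, 2.756, 4.099)
t=0.400: state=(2.687, 2.905, 3.968)
t=0.450: state=(2.808, 3.073, 3.886)
t=0.500: state=(2.951, 3.255, 3.857)
t=0.550: state=(3.111, 3.446, 3.881)
t=0.600: state=(3.284, 3.639, 3.957)
t=0.650: state=(3.464, 3.826, 4.084)
t=0.700: state=(3.643, 3.997, 4.257)
t=0.750: state=(3.815, 4.142, 4.471)
t=0.800: state=(3.968, 4.252, 4.713)
t=0.850: state=(4.095, 4.318, 4.972)
t=0.900: state=(4.188, 4.335, 5.231)
t=0.950: state=(4.241, 4.304, 5.472)
t=1.000: state=(4.251, 4.229, 5.680)
t=1.050: state=(4.220, 4.119, 5.843)
t=1.100: state=(4.153, 3.986, 5.953)
t=1.150: state=(4.056, 3.841, 6.007)
t=1.200: state=(3.940, 3.696, 6.008)
t=1.250: state=(3.815, 3.562, 5.961)
t=1.300: state=(3.690, 3.445, 5.877)
t=1.350: state=(3.573, 3.350, 5.764)
t=1.400: state=(3.469, 3.278, 5.633)
t=1.450: state=(3.383, 3.230, 5.493)
t=1.495: state=(3.322, 3.206, 5.366)

(x, y, z) = (3.322, 3.206, 5.366)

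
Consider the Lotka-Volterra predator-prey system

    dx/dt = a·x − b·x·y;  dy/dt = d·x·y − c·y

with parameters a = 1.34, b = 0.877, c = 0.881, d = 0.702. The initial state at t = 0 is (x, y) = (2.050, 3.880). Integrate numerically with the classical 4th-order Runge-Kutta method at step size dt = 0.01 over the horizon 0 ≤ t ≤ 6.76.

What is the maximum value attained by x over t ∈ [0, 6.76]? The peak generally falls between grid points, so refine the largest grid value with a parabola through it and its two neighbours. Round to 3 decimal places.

max x = 4.070

t=0.000: state=(2.050, 3.880)
step 1 (dt=0.01): k1=(-4.229, 2.165), k2=(-4.204, 2.114), k3=(-4.204, 2.114), k4=(-4.179, 2.062); state += dt/6·(k1+2k2+2k3+k4)
t=0.010: state=(2.008, 3.901)
t=0.020: state=(1.966, 3.921)
t=0.030: state=(1.925, 3.940)
continuing one RK4 step at a time; state shown every 25 steps (Δt=0.25):
t=0.250: state=(1.181, 4.109)
t=0.500: state=(0.684, 3.865)
t=0.750: state=(0.430, 3.411)
t=1.000: state=(0.301, 2.914)
t=1.250: state=(0.234, 2.449)
t=1.500: state=(0.200, 2.040)
t=1.750: state=(0.186, 1.693)
t=2.000: state=(0.185, 1.403)
t=2.250: state=(0.196, 1.164)
t=2.500: state=(0.217, 0.968)
t=2.750: state=(0.249, 0.809)
t=3.000: state=(0.296, 0.681)
t=3.250: state=(0.361, 0.578)
t=3.500: state=(0.448, 0.498)
t=3.750: state=(0.566, 0.436)
t=4.000: state=(0.723, 0.392)
t=4.250: state=(0.930, 0.363)
t=4.500: state=(1.203, 0.351)
t=4.750: state=(1.557, 0.358)
t=5.000: state=(2.005, 0.392)
t=5.250: state=(2.553, 0.469)
t=5.500: state=(3.173, 0.622)
t=5.750: state=(3.760, 0.918)
t=6.000: state=(4.069, 1.474)
t=6.250: state=(3.752, 2.375)
t=6.500: state=(2.778, 3.401)
t=6.750: state=(1.701, 4.030)
t=6.760: state=(1.664, 4.042)
largest grid value and its neighbours: x(6.010)=4.06993, x(6.020)=4.07028, x(6.030)=4.06955
parabola through these three points peaks at t≈6.018 with x≈4.07030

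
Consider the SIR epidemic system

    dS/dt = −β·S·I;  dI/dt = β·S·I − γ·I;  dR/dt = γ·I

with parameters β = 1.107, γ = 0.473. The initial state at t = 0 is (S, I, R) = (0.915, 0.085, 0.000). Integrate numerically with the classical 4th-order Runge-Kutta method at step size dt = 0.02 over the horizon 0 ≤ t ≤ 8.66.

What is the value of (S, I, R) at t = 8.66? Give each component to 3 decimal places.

t=0.000: state=(0.915, 0.085, 0.000)
step 1 (dt=0.02): k1=(-0.086, 0.046, 0.040), k2=(-0.086, 0.046, 0.040), k3=(-0.086, 0.046, 0.040), k4=(-0.087, 0.046, 0.041); state += dt/6·(k1+2k2+2k3+k4)
t=0.020: state=(0.913, 0.086, 0.001)
t=0.040: state=(0.912, 0.087, 0.002)
t=0.060: state=(0.910, 0.088, 0.002)
continuing one RK4 step at a time; state shown every 25 steps (Δt=0.5):
t=0.500: state=(0.867, 0.110, 0.023)
t=1.000: state=(0.810, 0.138, 0.052)
t=1.500: state=(0.744, 0.168, 0.088)
t=2.000: state=(0.673, 0.196, 0.131)
t=2.500: state=(0.599, 0.220, 0.181)
t=3.000: state=(0.528, 0.237, 0.235)
t=3.500: state=(0.462, 0.246, 0.292)
t=4.000: state=(0.403, 0.247, 0.351)
t=4.500: state=(0.352, 0.240, 0.408)
t=5.000: state=(0.309, 0.227, 0.464)
t=5.500: state=(0.274, 0.211, 0.515)
t=6.000: state=(0.245, 0.192, 0.563)
t=6.500: state=(0.221, 0.172, 0.606)
t=7.000: state=(0.202, 0.153, 0.645)
t=7.500: state=(0.187, 0.134, 0.679)
t=8.000: state=(0.174, 0.117, 0.708)
t=8.500: state=(0.164, 0.102, 0.734)
t=8.660: state=(0.161, 0.097, 0.742)

(S, I, R) = (0.161, 0.097, 0.742)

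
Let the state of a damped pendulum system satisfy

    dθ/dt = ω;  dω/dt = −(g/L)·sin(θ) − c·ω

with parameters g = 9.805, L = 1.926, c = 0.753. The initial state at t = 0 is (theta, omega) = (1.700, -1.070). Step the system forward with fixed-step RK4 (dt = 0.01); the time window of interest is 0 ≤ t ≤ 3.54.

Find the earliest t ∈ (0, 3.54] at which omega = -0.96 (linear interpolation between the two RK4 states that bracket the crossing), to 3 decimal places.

t = 1.206

t=0.000: state=(1.700, -1.070)
step 1 (dt=0.01): k1=(-1.070, -4.243), k2=(-1.091, -4.230), k3=(-1.091, -4.230), k4=(-1.112, -4.218); state += dt/6·(k1+2k2+2k3+k4)
t=0.010: state=(1.689, -1.112)
t=0.020: state=(1.678, -1.154)
t=0.030: state=(1.666, -1.196)
continuing one RK4 step at a time; state shown every 20 steps (Δt=0.2):
t=0.200: state=(1.405, -1.862)
t=0.400: state=(0.967, -2.472)
t=0.600: state=(0.439, -2.729)
t=0.800: state=(-0.092, -2.499)
t=1.000: state=(-0.532, -1.848)
t=1.200: state=(-0.817, -0.988)
next step: t=1.210: state=(-0.827, -0.943) — omega has crossed -0.96
linear interpolation between t=1.200 (-0.98798) and t=1.210 (-0.94342) → t≈1.206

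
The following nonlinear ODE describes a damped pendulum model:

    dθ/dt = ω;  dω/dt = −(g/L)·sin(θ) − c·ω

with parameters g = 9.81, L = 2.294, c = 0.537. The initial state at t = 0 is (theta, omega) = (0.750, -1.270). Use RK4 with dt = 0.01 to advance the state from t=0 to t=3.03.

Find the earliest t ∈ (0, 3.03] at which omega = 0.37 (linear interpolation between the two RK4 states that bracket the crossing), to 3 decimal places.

t=0.000: state=(0.750, -1.270)
step 1 (dt=0.01): k1=(-1.270, -2.233), k2=(-1.281, -2.207), k3=(-1.281, -2.207), k4=(-1.292, -2.181); state += dt/6·(k1+2k2+2k3+k4)
t=0.010: state=(0.737, -1.292)
t=0.020: state=(0.724, -1.314)
t=0.030: state=(0.711, -1.335)
continuing one RK4 step at a time; state shown every 10 steps (Δt=0.1):
t=0.100: state=(0.613, -1.466)
t=0.200: state=(0.459, -1.602)
t=0.300: state=(0.295, -1.671)
t=0.400: state=(0.127, -1.670)
t=0.500: state=(-0.037, -1.601)
t=0.600: state=(-0.191, -1.469)
t=0.700: state=(-0.329, -1.285)
t=0.800: state=(-0.447, -1.059)
t=0.900: state=(-0.540, -0.806)
t=1.000: state=(-0.607, -0.537)
t=1.100: state=(-0.647, -0.263)
t=1.200: state=(-0.660, 0.004)
t=1.300: state=(-0.647, 0.258)
t=1.340: state=(-0.635, 0.354)
next step: t=1.350: state=(-0.631, 0.377) — omega has crossed 0.37
linear interpolation between t=1.340 (0.35371) and t=1.350 (0.37704) → t≈1.347

t = 1.347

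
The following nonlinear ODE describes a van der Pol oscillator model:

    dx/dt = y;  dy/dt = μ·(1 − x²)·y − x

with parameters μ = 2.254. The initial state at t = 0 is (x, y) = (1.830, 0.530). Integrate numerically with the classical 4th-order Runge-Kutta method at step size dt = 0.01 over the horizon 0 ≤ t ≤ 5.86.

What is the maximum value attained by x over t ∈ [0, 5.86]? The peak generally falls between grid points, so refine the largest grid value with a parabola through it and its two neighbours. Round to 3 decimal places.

t=0.000: state=(1.830, 0.530)
step 1 (dt=0.01): k1=(0.530, -4.636), k2=(0.507, -4.527), k3=(0.507, -4.529), k4=(0.485, -4.422); state += dt/6·(k1+2k2+2k3+k4)
t=0.010: state=(1.835, 0.485)
t=0.020: state=(1.840, 0.442)
t=0.030: state=(1.844, 0.400)
continuing one RK4 step at a time; state shown every 20 steps (Δt=0.2):
t=0.200: state=(1.868, -0.049)
t=0.400: state=(1.835, -0.242)
t=0.600: state=(1.779, -0.314)
t=0.800: state=(1.712, -0.354)
t=1.000: state=(1.638, -0.387)
t=1.200: state=(1.557, -0.424)
t=1.400: state=(1.468, -0.468)
t=1.600: state=(1.369, -0.526)
t=1.800: state=(1.256, -0.605)
t=2.000: state=(1.124, -0.719)
t=2.200: state=(0.964, -0.896)
t=2.400: state=(0.758, -1.187)
t=2.600: state=(0.474, -1.704)
t=2.800: state=(0.049, -2.639)
t=3.000: state=(-0.607, -3.898)
t=3.200: state=(-1.405, -3.578)
t=3.400: state=(-1.894, -1.319)
t=3.600: state=(-2.018, -0.138)
t=3.800: state=(-2.006, 0.184)
t=4.000: state=(-1.959, 0.270)
t=4.200: state=(-1.901, 0.302)
t=4.400: state=(-1.839, 0.324)
t=4.600: state=(-1.772, 0.345)
t=4.800: state=(-1.701, 0.368)
t=5.000: state=(-1.624, 0.397)
t=5.200: state=(-1.541, 0.433)
t=5.400: state=(-1.450, 0.478)
t=5.600: state=(-1.349, 0.539)
t=5.800: state=(-1.233, 0.623)
t=5.860: state=(-1.195, 0.655)
largest grid value and its neighbours: x(0.160)=1.86858, x(0.170)=1.86870, x(0.180)=1.86864
parabola through these three points peaks at t≈0.172 with x≈1.86871

max x = 1.869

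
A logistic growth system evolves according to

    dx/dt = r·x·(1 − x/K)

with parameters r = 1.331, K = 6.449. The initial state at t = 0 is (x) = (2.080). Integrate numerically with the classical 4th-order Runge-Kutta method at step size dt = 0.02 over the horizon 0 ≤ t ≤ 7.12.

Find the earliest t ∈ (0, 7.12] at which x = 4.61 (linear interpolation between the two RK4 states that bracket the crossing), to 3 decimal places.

t = 1.248

t=0.000: state=(2.080)
step 1 (dt=0.02): k1=(1.876), k2=(1.884), k3=(1.884), k4=(1.893); state += dt/6·(k1+2k2+2k3+k4)
t=0.020: state=(2.118)
t=0.040: state=(2.156)
t=0.060: state=(2.194)
continuing one RK4 step at a time; state shown every 25 steps (Δt=0.5):
t=0.500: state=(3.101)
t=1.000: state=(4.147)
t=1.240: state=(4.596)
next step: t=1.260: state=(4.631) — x has crossed 4.61
linear interpolation between t=1.240 (4.59586) and t=1.260 (4.63081) → t≈1.248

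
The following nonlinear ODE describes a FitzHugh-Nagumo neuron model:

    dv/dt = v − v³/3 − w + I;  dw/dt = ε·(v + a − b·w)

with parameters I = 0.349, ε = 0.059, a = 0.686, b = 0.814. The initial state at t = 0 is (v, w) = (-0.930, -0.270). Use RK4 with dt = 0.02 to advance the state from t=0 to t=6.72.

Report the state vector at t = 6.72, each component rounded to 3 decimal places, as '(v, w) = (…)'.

t=0.000: state=(-0.930, -0.270)
step 1 (dt=0.02): k1=(-0.043, -0.001), k2=(-0.043, -0.001), k3=(-0.043, -0.001), k4=(-0.043, -0.001); state += dt/6·(k1+2k2+2k3+k4)
t=0.020: state=(-0.931, -0.270)
t=0.040: state=(-0.932, -0.270)
t=0.060: state=(-0.933, -0.270)
continuing one RK4 step at a time; state shown every 25 steps (Δt=0.5):
t=0.500: state=(-0.952, -0.271)
t=1.000: state=(-0.974, -0.273)
t=1.500: state=(-0.996, -0.275)
t=2.000: state=(-1.017, -0.278)
t=2.500: state=(-1.035, -0.281)
t=3.000: state=(-1.052, -0.285)
t=3.500: state=(-1.065, -0.289)
t=4.000: state=(-1.076, -0.293)
t=4.500: state=(-1.084, -0.298)
t=5.000: state=(-1.089, -0.302)
t=5.500: state=(-1.091, -0.307)
t=6.000: state=(-1.091, -0.312)
t=6.500: state=(-1.089, -0.316)
t=6.720: state=(-1.087, -0.318)

(v, w) = (-1.087, -0.318)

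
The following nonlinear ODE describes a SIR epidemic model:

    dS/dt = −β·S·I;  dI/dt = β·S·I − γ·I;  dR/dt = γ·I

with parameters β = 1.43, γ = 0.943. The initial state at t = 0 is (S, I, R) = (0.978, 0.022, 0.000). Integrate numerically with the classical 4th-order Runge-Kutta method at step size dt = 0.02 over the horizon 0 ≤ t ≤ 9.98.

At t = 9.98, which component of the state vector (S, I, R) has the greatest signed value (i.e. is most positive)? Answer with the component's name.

t=0.000: state=(0.978, 0.022, 0.000)
step 1 (dt=0.02): k1=(-0.031, 0.010, 0.021), k2=(-0.031, 0.010, 0.021), k3=(-0.031, 0.010, 0.021), k4=(-0.031, 0.010, 0.021); state += dt/6·(k1+2k2+2k3+k4)
t=0.020: state=(0.977, 0.022, 0.000)
t=0.040: state=(0.977, 0.022, 0.001)
t=0.060: state=(0.976, 0.023, 0.001)
continuing one RK4 step at a time; state shown every 25 steps (Δt=0.5):
t=0.500: state=(0.961, 0.027, 0.012)
t=1.000: state=(0.940, 0.034, 0.026)
t=1.500: state=(0.915, 0.041, 0.044)
t=2.000: state=(0.886, 0.049, 0.065)
t=2.500: state=(0.854, 0.057, 0.090)
t=3.000: state=(0.818, 0.064, 0.118)
t=3.500: state=(0.779, 0.071, 0.150)
t=4.000: state=(0.739, 0.076, 0.185)
t=4.500: state=(0.699, 0.080, 0.222)
t=5.000: state=(0.660, 0.081, 0.260)
t=5.500: state=(0.623, 0.080, 0.297)
t=6.000: state=(0.589, 0.077, 0.334)
t=6.500: state=(0.559, 0.072, 0.369)
t=7.000: state=(0.532, 0.066, 0.402)
t=7.500: state=(0.508, 0.060, 0.432)
t=8.000: state=(0.488, 0.053, 0.459)
t=8.500: state=(0.471, 0.047, 0.482)
t=9.000: state=(0.456, 0.041, 0.503)
t=9.500: state=(0.444, 0.035, 0.521)
t=9.980: state=(0.434, 0.030, 0.536)
compare at T: S=0.434, I=0.030, R=0.536

largest component: R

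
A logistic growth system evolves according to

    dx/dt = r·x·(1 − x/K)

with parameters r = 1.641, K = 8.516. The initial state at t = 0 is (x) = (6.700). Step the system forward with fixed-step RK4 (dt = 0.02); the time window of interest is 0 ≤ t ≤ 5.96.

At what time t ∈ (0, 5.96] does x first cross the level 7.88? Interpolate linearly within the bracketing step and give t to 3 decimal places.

t=0.000: state=(6.700)
step 1 (dt=0.02): k1=(2.345), k2=(2.322), k3=(2.323), k4=(2.300); state += dt/6·(k1+2k2+2k3+k4)
t=0.020: state=(6.746)
t=0.040: state=(6.792)
t=0.060: state=(6.837)
continuing one RK4 step at a time; state shown every 10 steps (Δt=0.2):
t=0.200: state=(7.125)
t=0.400: state=(7.466)
t=0.600: state=(7.733)
t=0.720: state=(7.862)
next step: t=0.740: state=(7.882) — x has crossed 7.88
linear interpolation between t=0.720 (7.86218) and t=0.740 (7.88172) → t≈0.738

t = 0.738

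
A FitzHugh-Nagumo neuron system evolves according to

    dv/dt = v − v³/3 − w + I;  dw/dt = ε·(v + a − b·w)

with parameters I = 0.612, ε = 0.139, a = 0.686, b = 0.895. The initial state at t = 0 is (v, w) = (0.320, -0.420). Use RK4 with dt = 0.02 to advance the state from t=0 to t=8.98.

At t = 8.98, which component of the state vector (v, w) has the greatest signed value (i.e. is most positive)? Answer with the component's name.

t=0.000: state=(0.320, -0.420)
step 1 (dt=0.02): k1=(1.341, 0.192), k2=(1.351, 0.194), k3=(1.351, 0.194), k4=(1.361, 0.195); state += dt/6·(k1+2k2+2k3+k4)
t=0.020: state=(0.347, -0.416)
t=0.040: state=(0.374, -0.412)
t=0.060: state=(0.402, -0.408)
continuing one RK4 step at a time; state shown every 25 steps (Δt=0.5):
t=0.500: state=(1.082, -0.302)
t=1.000: state=(1.705, -0.141)
t=1.500: state=(1.917, 0.038)
t=2.000: state=(1.927, 0.212)
t=2.500: state=(1.883, 0.374)
t=3.000: state=(1.827, 0.522)
t=3.500: state=(1.768, 0.658)
t=4.000: state=(1.707, 0.782)
t=4.500: state=(1.646, 0.894)
t=5.000: state=(1.584, 0.995)
t=5.500: state=(1.522, 1.086)
t=6.000: state=(1.458, 1.167)
t=6.500: state=(1.392, 1.239)
t=7.000: state=(1.324, 1.302)
t=7.500: state=(1.252, 1.356)
t=8.000: state=(1.177, 1.403)
t=8.500: state=(1.095, 1.441)
t=8.980: state=(1.008, 1.470)
compare at T: v=1.008, w=1.470

largest component: w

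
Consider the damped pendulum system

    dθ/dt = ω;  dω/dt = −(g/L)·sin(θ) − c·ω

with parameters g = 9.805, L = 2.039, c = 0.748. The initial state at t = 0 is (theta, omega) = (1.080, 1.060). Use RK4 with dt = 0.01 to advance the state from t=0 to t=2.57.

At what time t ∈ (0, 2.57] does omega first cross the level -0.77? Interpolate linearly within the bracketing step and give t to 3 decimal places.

t = 0.408

t=0.000: state=(1.080, 1.060)
step 1 (dt=0.01): k1=(1.060, -5.034), k2=(1.035, -5.027), k3=(1.035, -5.027), k4=(1.010, -5.020); state += dt/6·(k1+2k2+2k3+k4)
t=0.010: state=(1.090, 1.010)
t=0.020: state=(1.100, 0.960)
t=0.030: state=(1.110, 0.910)
continuing one RK4 step at a time; state shown every 10 steps (Δt=0.1):
t=0.100: state=(1.161, 0.566)
t=0.200: state=(1.194, 0.096)
t=0.300: state=(1.181, -0.341)
t=0.400: state=(1.127, -0.741)
next step: t=0.410: state=(1.119, -0.778) — omega has crossed -0.77
linear interpolation between t=0.400 (-0.74071) and t=0.410 (-0.77838) → t≈0.408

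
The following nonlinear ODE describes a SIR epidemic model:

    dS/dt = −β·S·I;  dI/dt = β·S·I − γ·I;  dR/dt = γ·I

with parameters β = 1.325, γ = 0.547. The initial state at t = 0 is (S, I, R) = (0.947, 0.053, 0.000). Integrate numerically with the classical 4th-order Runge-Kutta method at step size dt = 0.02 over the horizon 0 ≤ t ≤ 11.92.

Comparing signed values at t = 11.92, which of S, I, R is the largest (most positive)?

largest component: R

t=0.000: state=(0.947, 0.053, 0.000)
step 1 (dt=0.02): k1=(-0.067, 0.038, 0.029), k2=(-0.067, 0.038, 0.029), k3=(-0.067, 0.038, 0.029), k4=(-0.067, 0.038, 0.029); state += dt/6·(k1+2k2+2k3+k4)
t=0.020: state=(0.946, 0.054, 0.001)
t=0.040: state=(0.944, 0.055, 0.001)
t=0.060: state=(0.943, 0.055, 0.002)
continuing one RK4 step at a time; state shown every 25 steps (Δt=0.5):
t=0.500: state=(0.908, 0.075, 0.017)
t=1.000: state=(0.857, 0.102, 0.041)
t=1.500: state=(0.793, 0.134, 0.073)
t=2.000: state=(0.717, 0.168, 0.115)
t=2.500: state=(0.635, 0.200, 0.165)
t=3.000: state=(0.551, 0.225, 0.224)
t=3.500: state=(0.472, 0.241, 0.288)
t=4.000: state=(0.402, 0.244, 0.354)
t=4.500: state=(0.342, 0.238, 0.420)
t=5.000: state=(0.294, 0.223, 0.483)
t=5.500: state=(0.255, 0.203, 0.542)
t=6.000: state=(0.224, 0.181, 0.594)
t=6.500: state=(0.201, 0.159, 0.641)
t=7.000: state=(0.182, 0.137, 0.681)
t=7.500: state=(0.167, 0.117, 0.716)
t=8.000: state=(0.156, 0.099, 0.745)
t=8.500: state=(0.147, 0.083, 0.770)
t=9.000: state=(0.139, 0.070, 0.791)
t=9.500: state=(0.134, 0.058, 0.808)
t=10.000: state=(0.129, 0.048, 0.823)
t=10.500: state=(0.125, 0.040, 0.835)
t=11.000: state=(0.122, 0.033, 0.845)
t=11.500: state=(0.120, 0.027, 0.853)
t=11.920: state=(0.118, 0.023, 0.859)
compare at T: S=0.118, I=0.023, R=0.859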